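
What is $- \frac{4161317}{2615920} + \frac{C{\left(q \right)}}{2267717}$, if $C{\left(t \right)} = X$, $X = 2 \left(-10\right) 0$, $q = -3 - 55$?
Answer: $- \frac{4161317}{2615920} \approx -1.5908$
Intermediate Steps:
$q = -58$ ($q = -3 - 55 = -58$)
$X = 0$ ($X = \left(-20\right) 0 = 0$)
$C{\left(t \right)} = 0$
$- \frac{4161317}{2615920} + \frac{C{\left(q \right)}}{2267717} = - \frac{4161317}{2615920} + \frac{0}{2267717} = \left(-4161317\right) \frac{1}{2615920} + 0 \cdot \frac{1}{2267717} = - \frac{4161317}{2615920} + 0 = - \frac{4161317}{2615920}$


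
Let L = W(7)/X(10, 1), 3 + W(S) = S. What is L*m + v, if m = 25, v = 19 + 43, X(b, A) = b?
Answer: 72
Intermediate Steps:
W(S) = -3 + S
v = 62
L = 2/5 (L = (-3 + 7)/10 = 4*(1/10) = 2/5 ≈ 0.40000)
L*m + v = (2/5)*25 + 62 = 10 + 62 = 72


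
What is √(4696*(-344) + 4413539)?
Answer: √2798115 ≈ 1672.8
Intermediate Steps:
√(4696*(-344) + 4413539) = √(-1615424 + 4413539) = √2798115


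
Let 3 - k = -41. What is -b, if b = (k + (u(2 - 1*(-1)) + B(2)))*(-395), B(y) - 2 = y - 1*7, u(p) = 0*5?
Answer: 16195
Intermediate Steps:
u(p) = 0
k = 44 (k = 3 - 1*(-41) = 3 + 41 = 44)
B(y) = -5 + y (B(y) = 2 + (y - 1*7) = 2 + (y - 7) = 2 + (-7 + y) = -5 + y)
b = -16195 (b = (44 + (0 + (-5 + 2)))*(-395) = (44 + (0 - 3))*(-395) = (44 - 3)*(-395) = 41*(-395) = -16195)
-b = -1*(-16195) = 16195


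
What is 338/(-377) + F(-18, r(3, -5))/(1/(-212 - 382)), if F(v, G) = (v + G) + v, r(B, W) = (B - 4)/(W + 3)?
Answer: 611497/29 ≈ 21086.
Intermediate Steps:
r(B, W) = (-4 + B)/(3 + W)
F(v, G) = G + 2*v (F(v, G) = (G + v) + v = G + 2*v)
338/(-377) + F(-18, r(3, -5))/(1/(-212 - 382)) = 338/(-377) + ((-4 + 3)/(3 - 5) + 2*(-18))/(1/(-212 - 382)) = 338*(-1/377) + (-1/(-2) - 36)/(1/(-594)) = -26/29 + (-1/2*(-1) - 36)/(-1/594) = -26/29 + (1/2 - 36)*(-594) = -26/29 - 71/2*(-594) = -26/29 + 21087 = 611497/29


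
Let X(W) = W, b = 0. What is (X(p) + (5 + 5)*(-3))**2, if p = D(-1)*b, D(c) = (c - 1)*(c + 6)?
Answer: 900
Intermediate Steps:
D(c) = (-1 + c)*(6 + c)
p = 0 (p = (-6 + (-1)**2 + 5*(-1))*0 = (-6 + 1 - 5)*0 = -10*0 = 0)
(X(p) + (5 + 5)*(-3))**2 = (0 + (5 + 5)*(-3))**2 = (0 + 10*(-3))**2 = (0 - 30)**2 = (-30)**2 = 900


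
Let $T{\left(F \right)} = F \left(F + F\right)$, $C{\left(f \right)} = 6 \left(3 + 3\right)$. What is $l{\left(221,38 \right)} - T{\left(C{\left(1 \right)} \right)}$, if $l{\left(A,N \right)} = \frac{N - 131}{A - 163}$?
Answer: $- \frac{150429}{58} \approx -2593.6$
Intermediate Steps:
$l{\left(A,N \right)} = \frac{-131 + N}{-163 + A}$
$C{\left(f \right)} = 36$ ($C{\left(f \right)} = 6 \cdot 6 = 36$)
$T{\left(F \right)} = 2 F^{2}$ ($T{\left(F \right)} = F 2 F = 2 F^{2}$)
$l{\left(221,38 \right)} - T{\left(C{\left(1 \right)} \right)} = \frac{-131 + 38}{-163 + 221} - 2 \cdot 36^{2} = \frac{1}{58} \left(-93\right) - 2 \cdot 1296 = \frac{1}{58} \left(-93\right) - 2592 = - \frac{93}{58} - 2592 = - \frac{150429}{58}$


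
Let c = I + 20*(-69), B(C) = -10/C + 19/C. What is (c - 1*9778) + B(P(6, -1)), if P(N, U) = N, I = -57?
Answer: -22427/2 ≈ -11214.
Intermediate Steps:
B(C) = 9/C
c = -1437 (c = -57 + 20*(-69) = -57 - 1380 = -1437)
(c - 1*9778) + B(P(6, -1)) = (-1437 - 1*9778) + 9/6 = (-1437 - 9778) + 9*(1/6) = -11215 + 3/2 = -22427/2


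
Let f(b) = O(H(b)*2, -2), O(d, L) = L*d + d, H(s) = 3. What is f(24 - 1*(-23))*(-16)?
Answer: 96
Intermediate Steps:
O(d, L) = d + L*d
f(b) = -6 (f(b) = (3*2)*(1 - 2) = 6*(-1) = -6)
f(24 - 1*(-23))*(-16) = -6*(-16) = 96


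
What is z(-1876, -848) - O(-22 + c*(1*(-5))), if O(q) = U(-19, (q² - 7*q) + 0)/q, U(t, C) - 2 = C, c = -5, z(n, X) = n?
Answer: -5618/3 ≈ -1872.7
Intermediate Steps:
U(t, C) = 2 + C
O(q) = (2 + q² - 7*q)/q (O(q) = (2 + ((q² - 7*q) + 0))/q = (2 + (q² - 7*q))/q = (2 + q² - 7*q)/q)
z(-1876, -848) - O(-22 + c*(1*(-5))) = -1876 - (-7 + (-22 - 5*(-5)) + 2/(-22 - 5*(-5))) = -1876 - (-7 + (-22 + 25) + 2/(-22 + 25)) = -1876 - (-7 + 3 + 2/3) = -1876 - (-7 + 3 + 2*(⅓)) = -1876 - (-7 + 3 + ⅔) = -1876 - 1*(-10/3) = -1876 + 10/3 = -5618/3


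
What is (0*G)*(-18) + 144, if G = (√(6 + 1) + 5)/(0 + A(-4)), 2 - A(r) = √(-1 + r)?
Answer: 144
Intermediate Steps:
A(r) = 2 - √(-1 + r)
G = (5 + √7)/(2 - I*√5) (G = (√(6 + 1) + 5)/(0 + (2 - √(-1 - 4))) = (√7 + 5)/(0 + (2 - √(-5))) = (5 + √7)/(0 + (2 - I*√5)) = (5 + √7)/(2 - I*√5) ≈ 1.6991 + 1.8996*I)
(0*G)*(-18) + 144 = (0*((5 + √7)/(2 - I*√5)))*(-18) + 144 = 0*(-18) + 144 = 0 + 144 = 144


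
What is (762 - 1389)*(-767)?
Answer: 480909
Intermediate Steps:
(762 - 1389)*(-767) = -627*(-767) = 480909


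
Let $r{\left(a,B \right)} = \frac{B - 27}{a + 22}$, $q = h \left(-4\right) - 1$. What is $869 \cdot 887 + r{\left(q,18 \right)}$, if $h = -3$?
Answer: $\frac{8478830}{11} \approx 7.708 \cdot 10^{5}$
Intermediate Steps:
$q = 11$ ($q = \left(-3\right) \left(-4\right) - 1 = 12 - 1 = 11$)
$r{\left(a,B \right)} = \frac{-27 + B}{22 + a}$
$869 \cdot 887 + r{\left(q,18 \right)} = 869 \cdot 887 + \frac{-27 + 18}{22 + 11} = 770803 + \frac{1}{33} \left(-9\right) = 770803 - \frac{3}{11} = \frac{8478830}{11}$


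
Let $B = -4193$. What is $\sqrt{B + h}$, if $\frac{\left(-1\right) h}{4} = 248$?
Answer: $i \sqrt{5185} \approx 72.007 i$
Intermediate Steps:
$h = -992$ ($h = \left(-4\right) 248 = -992$)
$\sqrt{B + h} = \sqrt{-4193 - 992} = \sqrt{-5185} = i \sqrt{5185}$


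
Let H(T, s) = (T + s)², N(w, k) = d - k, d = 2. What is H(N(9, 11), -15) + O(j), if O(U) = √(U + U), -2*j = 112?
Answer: 576 + 4*I*√7 ≈ 576.0 + 10.583*I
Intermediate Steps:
j = -56 (j = -½*112 = -56)
N(w, k) = 2 - k
O(U) = √2*√U (O(U) = √(2*U) = √2*√U)
H(N(9, 11), -15) + O(j) = ((2 - 1*11) - 15)² + √2*√(-56) = ((2 - 11) - 15)² + √2*(2*I*√14) = (-9 - 15)² + 4*I*√7 = (-24)² + 4*I*√7 = 576 + 4*I*√7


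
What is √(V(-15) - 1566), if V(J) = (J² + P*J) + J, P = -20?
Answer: 4*I*√66 ≈ 32.496*I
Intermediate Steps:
V(J) = J² - 19*J (V(J) = (J² - 20*J) + J = J² - 19*J)
√(V(-15) - 1566) = √(-15*(-19 - 15) - 1566) = √(-15*(-34) - 1566) = √(510 - 1566) = √(-1056) = 4*I*√66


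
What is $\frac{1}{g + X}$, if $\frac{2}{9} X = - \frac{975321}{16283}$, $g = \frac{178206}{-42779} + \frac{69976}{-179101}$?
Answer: $- \frac{249512930838314}{68390984871113891} \approx -0.0036483$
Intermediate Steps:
$g = - \frac{34910376110}{7661761679}$ ($g = 178206 \left(- \frac{1}{42779}\right) + 69976 \left(- \frac{1}{179101}\right) = - \frac{178206}{42779} - \frac{69976}{179101} = - \frac{34910376110}{7661761679} \approx -4.5564$)
$X = - \frac{8777889}{32566}$ ($X = \frac{9 \left(- \frac{975321}{16283}\right)}{2} = \frac{9 \left(\left(-975321\right) \frac{1}{16283}\right)}{2} = \frac{9}{2} \left(- \frac{975321}{16283}\right) = - \frac{8777889}{32566} \approx -269.54$)
$\frac{1}{g + X} = \frac{1}{- \frac{34910376110}{7661761679} - \frac{8777889}{32566}} = \frac{1}{- \frac{68390984871113891}{249512930838314}} = - \frac{249512930838314}{68390984871113891}$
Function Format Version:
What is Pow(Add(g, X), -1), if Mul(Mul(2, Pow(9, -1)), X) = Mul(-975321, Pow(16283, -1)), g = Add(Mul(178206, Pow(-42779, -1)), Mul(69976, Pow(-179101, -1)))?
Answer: Rational(-249512930838314, 68390984871113891) ≈ -0.0036483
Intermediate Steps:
g = Rational(-34910376110, 7661761679) (g = Add(Mul(178206, Rational(-1, 42779)), Mul(69976, Rational(-1, 179101))) = Add(Rational(-178206, 42779), Rational(-69976, 179101)) = Rational(-34910376110, 7661761679) ≈ -4.5564)
X = Rational(-8777889, 32566) (X = Mul(Rational(9, 2), Mul(-975321, Pow(16283, -1))) = Mul(Rational(9, 2), Mul(-975321, Rational(1, 16283))) = Mul(Rational(9, 2), Rational(-975321, 16283)) = Rational(-8777889, 32566) ≈ -269.54)
Pow(Add(g, X), -1) = Pow(Add(Rational(-34910376110, 7661761679), Rational(-8777889, 32566)), -1) = Pow(Rational(-68390984871113891, 249512930838314), -1) = Rational(-249512930838314, 68390984871113891)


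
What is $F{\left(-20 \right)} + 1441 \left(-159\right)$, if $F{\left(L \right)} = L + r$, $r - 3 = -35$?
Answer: $-229171$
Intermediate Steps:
$r = -32$ ($r = 3 - 35 = -32$)
$F{\left(L \right)} = -32 + L$ ($F{\left(L \right)} = L - 32 = -32 + L$)
$F{\left(-20 \right)} + 1441 \left(-159\right) = \left(-32 - 20\right) + 1441 \left(-159\right) = -52 - 229119 = -229171$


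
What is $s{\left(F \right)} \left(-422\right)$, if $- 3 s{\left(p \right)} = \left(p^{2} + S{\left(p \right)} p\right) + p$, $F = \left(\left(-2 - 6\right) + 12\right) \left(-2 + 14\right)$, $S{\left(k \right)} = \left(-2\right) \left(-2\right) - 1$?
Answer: $351104$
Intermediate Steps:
$S{\left(k \right)} = 3$ ($S{\left(k \right)} = 4 - 1 = 3$)
$F = 48$ ($F = \left(-8 + 12\right) 12 = 4 \cdot 12 = 48$)
$s{\left(p \right)} = - \frac{4 p}{3} - \frac{p^{2}}{3}$ ($s{\left(p \right)} = - \frac{\left(p^{2} + 3 p\right) + p}{3} = - \frac{p^{2} + 4 p}{3} = - \frac{4 p}{3} - \frac{p^{2}}{3}$)
$s{\left(F \right)} \left(-422\right) = \left(- \frac{1}{3}\right) 48 \left(4 + 48\right) \left(-422\right) = \left(- \frac{1}{3}\right) 48 \cdot 52 \left(-422\right) = \left(-832\right) \left(-422\right) = 351104$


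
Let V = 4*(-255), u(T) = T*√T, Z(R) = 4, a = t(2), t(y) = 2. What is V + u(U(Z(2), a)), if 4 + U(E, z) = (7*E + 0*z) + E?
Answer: -1020 + 56*√7 ≈ -871.84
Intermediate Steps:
a = 2
U(E, z) = -4 + 8*E (U(E, z) = -4 + ((7*E + 0*z) + E) = -4 + ((7*E + 0) + E) = -4 + (7*E + E) = -4 + 8*E)
u(T) = T^(3/2)
V = -1020
V + u(U(Z(2), a)) = -1020 + (-4 + 8*4)^(3/2) = -1020 + (-4 + 32)^(3/2) = -1020 + 28^(3/2) = -1020 + 56*√7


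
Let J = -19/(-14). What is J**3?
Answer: 6859/2744 ≈ 2.4996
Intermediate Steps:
J = 19/14 (J = -19*(-1/14) = 19/14 ≈ 1.3571)
J**3 = (19/14)**3 = 6859/2744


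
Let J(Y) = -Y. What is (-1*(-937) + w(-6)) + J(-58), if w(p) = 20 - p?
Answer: 1021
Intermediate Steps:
(-1*(-937) + w(-6)) + J(-58) = (-1*(-937) + (20 - 1*(-6))) - 1*(-58) = (937 + (20 + 6)) + 58 = (937 + 26) + 58 = 963 + 58 = 1021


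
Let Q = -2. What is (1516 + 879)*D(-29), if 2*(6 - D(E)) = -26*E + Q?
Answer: -886150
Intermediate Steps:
D(E) = 7 + 13*E (D(E) = 6 - (-26*E - 2)/2 = 6 - (-2 - 26*E)/2 = 6 + (1 + 13*E) = 7 + 13*E)
(1516 + 879)*D(-29) = (1516 + 879)*(7 + 13*(-29)) = 2395*(7 - 377) = 2395*(-370) = -886150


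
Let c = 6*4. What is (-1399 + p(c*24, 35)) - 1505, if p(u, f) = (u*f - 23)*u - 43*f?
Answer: 11594503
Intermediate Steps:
c = 24
p(u, f) = -43*f + u*(-23 + f*u) (p(u, f) = (f*u - 23)*u - 43*f = (-23 + f*u)*u - 43*f = u*(-23 + f*u) - 43*f = -43*f + u*(-23 + f*u))
(-1399 + p(c*24, 35)) - 1505 = (-1399 + (-43*35 - 552*24 + 35*(24*24)²)) - 1505 = (-1399 + (-1505 - 23*576 + 35*576²)) - 1505 = (-1399 + (-1505 - 13248 + 35*331776)) - 1505 = (-1399 + (-1505 - 13248 + 11612160)) - 1505 = (-1399 + 11597407) - 1505 = 11596008 - 1505 = 11594503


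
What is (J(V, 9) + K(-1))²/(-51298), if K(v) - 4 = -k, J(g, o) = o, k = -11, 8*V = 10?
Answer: -288/25649 ≈ -0.011229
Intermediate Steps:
V = 5/4 (V = (⅛)*10 = 5/4 ≈ 1.2500)
K(v) = 15 (K(v) = 4 - 1*(-11) = 4 + 11 = 15)
(J(V, 9) + K(-1))²/(-51298) = (9 + 15)²/(-51298) = 24²*(-1/51298) = 576*(-1/51298) = -288/25649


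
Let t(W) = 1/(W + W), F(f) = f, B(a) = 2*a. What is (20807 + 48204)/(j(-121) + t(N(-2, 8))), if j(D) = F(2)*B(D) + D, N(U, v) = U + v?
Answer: -828132/7259 ≈ -114.08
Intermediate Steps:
t(W) = 1/(2*W)
j(D) = 5*D (j(D) = 2*(2*D) + D = 4*D + D = 5*D)
(20807 + 48204)/(j(-121) + t(N(-2, 8))) = (20807 + 48204)/(5*(-121) + 1/(2*(-2 + 8))) = 69011/(-605 + (½)/6) = 69011/(-605 + (½)*(⅙)) = 69011/(-605 + 1/12) = 69011/(-7259/12) = 69011*(-12/7259) = -828132/7259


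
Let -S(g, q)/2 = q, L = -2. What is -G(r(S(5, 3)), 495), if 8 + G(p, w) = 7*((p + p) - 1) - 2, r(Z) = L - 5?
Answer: 115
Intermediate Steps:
S(g, q) = -2*q
r(Z) = -7 (r(Z) = -2 - 5 = -7)
G(p, w) = -17 + 14*p (G(p, w) = -8 + (7*((p + p) - 1) - 2) = -8 + (7*(2*p - 1) - 2) = -8 + (7*(-1 + 2*p) - 2) = -8 + ((-7 + 14*p) - 2) = -8 + (-9 + 14*p) = -17 + 14*p)
-G(r(S(5, 3)), 495) = -(-17 + 14*(-7)) = -(-17 - 98) = -1*(-115) = 115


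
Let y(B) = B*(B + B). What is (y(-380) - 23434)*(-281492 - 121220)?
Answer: -106866072592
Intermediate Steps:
y(B) = 2*B² (y(B) = B*(2*B) = 2*B²)
(y(-380) - 23434)*(-281492 - 121220) = (2*(-380)² - 23434)*(-281492 - 121220) = (2*144400 - 23434)*(-402712) = (288800 - 23434)*(-402712) = 265366*(-402712) = -106866072592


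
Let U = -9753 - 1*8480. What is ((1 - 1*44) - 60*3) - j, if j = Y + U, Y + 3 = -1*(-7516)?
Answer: 10497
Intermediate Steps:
Y = 7513 (Y = -3 - 1*(-7516) = -3 + 7516 = 7513)
U = -18233 (U = -9753 - 8480 = -18233)
j = -10720 (j = 7513 - 18233 = -10720)
((1 - 1*44) - 60*3) - j = ((1 - 1*44) - 60*3) - 1*(-10720) = ((1 - 44) - 180) + 10720 = (-43 - 180) + 10720 = -223 + 10720 = 10497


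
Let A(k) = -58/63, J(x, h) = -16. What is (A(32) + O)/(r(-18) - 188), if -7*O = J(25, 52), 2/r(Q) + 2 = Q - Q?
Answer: -86/11907 ≈ -0.0072226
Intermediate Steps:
r(Q) = -1 (r(Q) = 2/(-2 + (Q - Q)) = 2/(-2 + 0) = 2/(-2) = 2*(-½) = -1)
O = 16/7 (O = -⅐*(-16) = 16/7 ≈ 2.2857)
A(k) = -58/63 (A(k) = -58*1/63 = -58/63)
(A(32) + O)/(r(-18) - 188) = (-58/63 + 16/7)/(-1 - 188) = (86/63)/(-189) = (86/63)*(-1/189) = -86/11907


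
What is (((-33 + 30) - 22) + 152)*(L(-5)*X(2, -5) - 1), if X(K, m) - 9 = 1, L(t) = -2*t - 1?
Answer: 11303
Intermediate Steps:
L(t) = -1 - 2*t
X(K, m) = 10 (X(K, m) = 9 + 1 = 10)
(((-33 + 30) - 22) + 152)*(L(-5)*X(2, -5) - 1) = (((-33 + 30) - 22) + 152)*((-1 - 2*(-5))*10 - 1) = ((-3 - 22) + 152)*((-1 + 10)*10 - 1) = (-25 + 152)*(9*10 - 1) = 127*(90 - 1) = 127*89 = 11303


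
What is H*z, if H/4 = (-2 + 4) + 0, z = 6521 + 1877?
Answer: 67184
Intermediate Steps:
z = 8398
H = 8 (H = 4*((-2 + 4) + 0) = 4*(2 + 0) = 4*2 = 8)
H*z = 8*8398 = 67184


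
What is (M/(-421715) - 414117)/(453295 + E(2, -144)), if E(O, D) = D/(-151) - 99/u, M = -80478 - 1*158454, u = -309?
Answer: -2716162104627819/2973140069569250 ≈ -0.91357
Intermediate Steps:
M = -238932 (M = -80478 - 158454 = -238932)
E(O, D) = 33/103 - D/151 (E(O, D) = D/(-151) - 99/(-309) = D*(-1/151) - 99*(-1/309) = -D/151 + 33/103 = 33/103 - D/151)
(M/(-421715) - 414117)/(453295 + E(2, -144)) = (-238932/(-421715) - 414117)/(453295 + (33/103 - 1/151*(-144))) = (-238932*(-1/421715) - 414117)/(453295 + (33/103 + 144/151)) = (238932/421715 - 414117)/(453295 + 19815/15553) = -174639111723/(421715*7050116950/15553) = -174639111723/421715*15553/7050116950 = -2716162104627819/2973140069569250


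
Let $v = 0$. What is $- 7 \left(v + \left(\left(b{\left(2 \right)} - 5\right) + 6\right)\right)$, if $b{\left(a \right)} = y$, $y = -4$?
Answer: $21$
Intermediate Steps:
$b{\left(a \right)} = -4$
$- 7 \left(v + \left(\left(b{\left(2 \right)} - 5\right) + 6\right)\right) = - 7 \left(0 + \left(\left(-4 - 5\right) + 6\right)\right) = - 7 \left(0 + \left(-9 + 6\right)\right) = - 7 \left(0 - 3\right) = \left(-7\right) \left(-3\right) = 21$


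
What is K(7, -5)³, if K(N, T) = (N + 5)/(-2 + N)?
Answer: 1728/125 ≈ 13.824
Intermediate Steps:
K(N, T) = (5 + N)/(-2 + N)
K(7, -5)³ = ((5 + 7)/(-2 + 7))³ = (12/5)³ = 1728/125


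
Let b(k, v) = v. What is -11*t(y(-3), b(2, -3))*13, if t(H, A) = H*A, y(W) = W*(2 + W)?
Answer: 1287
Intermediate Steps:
t(H, A) = A*H
-11*t(y(-3), b(2, -3))*13 = -(-33)*(-3*(2 - 3))*13 = -(-33)*(-3*(-1))*13 = -(-33)*3*13 = -11*(-9)*13 = 99*13 = 1287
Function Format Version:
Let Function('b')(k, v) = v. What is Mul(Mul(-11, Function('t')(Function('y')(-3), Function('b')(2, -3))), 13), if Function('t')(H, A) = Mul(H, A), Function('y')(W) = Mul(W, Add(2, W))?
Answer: 1287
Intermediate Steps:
Function('t')(H, A) = Mul(A, H)
Mul(Mul(-11, Function('t')(Function('y')(-3), Function('b')(2, -3))), 13) = Mul(Mul(-11, Mul(-3, Mul(-3, Add(2, -3)))), 13) = Mul(Mul(-11, Mul(-3, Mul(-3, -1))), 13) = Mul(Mul(-11, Mul(-3, 3)), 13) = Mul(Mul(-11, -9), 13) = Mul(99, 13) = 1287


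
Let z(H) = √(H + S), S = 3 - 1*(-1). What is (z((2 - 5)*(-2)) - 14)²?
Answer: (14 - √10)² ≈ 117.46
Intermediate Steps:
S = 4 (S = 3 + 1 = 4)
z(H) = √(4 + H) (z(H) = √(H + 4) = √(4 + H))
(z((2 - 5)*(-2)) - 14)² = (√(4 + (2 - 5)*(-2)) - 14)² = (√(4 - 3*(-2)) - 14)² = (√(4 + 6) - 14)² = (√10 - 14)² = (-14 + √10)²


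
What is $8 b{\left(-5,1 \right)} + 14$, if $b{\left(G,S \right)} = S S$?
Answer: $22$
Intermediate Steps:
$b{\left(G,S \right)} = S^{2}$
$8 b{\left(-5,1 \right)} + 14 = 8 \cdot 1^{2} + 14 = 8 \cdot 1 + 14 = 8 + 14 = 22$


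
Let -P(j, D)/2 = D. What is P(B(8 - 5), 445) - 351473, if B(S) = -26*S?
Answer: -352363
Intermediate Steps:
P(j, D) = -2*D
P(B(8 - 5), 445) - 351473 = -2*445 - 351473 = -890 - 351473 = -352363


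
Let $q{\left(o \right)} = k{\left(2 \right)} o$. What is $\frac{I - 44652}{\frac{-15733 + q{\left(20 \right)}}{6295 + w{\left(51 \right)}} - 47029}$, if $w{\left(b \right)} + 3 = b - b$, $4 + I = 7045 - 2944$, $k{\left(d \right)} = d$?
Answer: $\frac{255172060}{295922161} \approx 0.86229$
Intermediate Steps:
$I = 4097$ ($I = -4 + \left(7045 - 2944\right) = -4 + 4101 = 4097$)
$q{\left(o \right)} = 2 o$
$w{\left(b \right)} = -3$ ($w{\left(b \right)} = -3 + \left(b - b\right) = -3 + 0 = -3$)
$\frac{I - 44652}{\frac{-15733 + q{\left(20 \right)}}{6295 + w{\left(51 \right)}} - 47029} = \frac{4097 - 44652}{\frac{-15733 + 2 \cdot 20}{6295 - 3} - 47029} = - \frac{40555}{\frac{-15733 + 40}{6292} - 47029} = - \frac{40555}{\left(-15693\right) \frac{1}{6292} - 47029} = - \frac{40555}{- \frac{15693}{6292} - 47029} = - \frac{40555}{- \frac{295922161}{6292}} = \left(-40555\right) \left(- \frac{6292}{295922161}\right) = \frac{255172060}{295922161}$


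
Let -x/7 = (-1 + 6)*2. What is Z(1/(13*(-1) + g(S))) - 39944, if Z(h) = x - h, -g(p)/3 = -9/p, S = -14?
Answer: -8362912/209 ≈ -40014.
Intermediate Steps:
g(p) = 27/p (g(p) = -(-27)/p = 27/p)
x = -70 (x = -7*(-1 + 6)*2 = -35*2 = -7*10 = -70)
Z(h) = -70 - h
Z(1/(13*(-1) + g(S))) - 39944 = (-70 - 1/(13*(-1) + 27/(-14))) - 39944 = (-70 - 1/(-13 + 27*(-1/14))) - 39944 = (-70 - 1/(-13 - 27/14)) - 39944 = (-70 - 1/(-209/14)) - 39944 = (-70 - 1*(-14/209)) - 39944 = (-70 + 14/209) - 39944 = -14616/209 - 39944 = -8362912/209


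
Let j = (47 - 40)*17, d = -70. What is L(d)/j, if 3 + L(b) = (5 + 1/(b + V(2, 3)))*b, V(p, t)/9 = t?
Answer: -15109/5117 ≈ -2.9527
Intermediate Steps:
V(p, t) = 9*t
j = 119 (j = 7*17 = 119)
L(b) = -3 + b*(5 + 1/(27 + b)) (L(b) = -3 + (5 + 1/(b + 9*3))*b = -3 + (5 + 1/(b + 27))*b = -3 + (5 + 1/(27 + b))*b = -3 + b*(5 + 1/(27 + b)))
L(d)/j = ((-81 + 5*(-70)**2 + 133*(-70))/(27 - 70))/119 = ((-81 + 5*4900 - 9310)/(-43))*(1/119) = -(-81 + 24500 - 9310)/43*(1/119) = -1/43*15109*(1/119) = -15109/43*1/119 = -15109/5117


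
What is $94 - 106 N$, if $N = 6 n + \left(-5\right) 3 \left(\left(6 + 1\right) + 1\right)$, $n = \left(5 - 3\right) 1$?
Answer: $11542$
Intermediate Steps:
$n = 2$ ($n = 2 \cdot 1 = 2$)
$N = -108$ ($N = 6 \cdot 2 + \left(-5\right) 3 \left(\left(6 + 1\right) + 1\right) = 12 - 15 \left(7 + 1\right) = 12 - 120 = -108$)
$94 - 106 N = 94 - -11448 = 94 + 11448 = 11542$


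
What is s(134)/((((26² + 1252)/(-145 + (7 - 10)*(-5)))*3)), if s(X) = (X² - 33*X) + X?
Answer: -74035/241 ≈ -307.20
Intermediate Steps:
s(X) = X² - 32*X
s(134)/((((26² + 1252)/(-145 + (7 - 10)*(-5)))*3)) = (134*(-32 + 134))/((((26² + 1252)/(-145 + (7 - 10)*(-5)))*3)) = (134*102)/((((676 + 1252)/(-145 - 3*(-5)))*3)) = 13668/(((1928/(-145 + 15))*3)) = 13668/(((1928/(-130))*3)) = 13668/(((1928*(-1/130))*3)) = 13668/((-964/65*3)) = 13668/(-2892/65) = 13668*(-65/2892) = -74035/241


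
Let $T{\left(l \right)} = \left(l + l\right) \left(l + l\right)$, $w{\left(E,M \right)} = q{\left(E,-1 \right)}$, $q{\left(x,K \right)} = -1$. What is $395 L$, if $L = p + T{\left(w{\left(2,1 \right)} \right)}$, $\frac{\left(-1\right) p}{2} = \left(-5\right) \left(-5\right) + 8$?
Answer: $-24490$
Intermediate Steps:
$w{\left(E,M \right)} = -1$
$p = -66$ ($p = - 2 \left(\left(-5\right) \left(-5\right) + 8\right) = - 2 \left(25 + 8\right) = \left(-2\right) 33 = -66$)
$T{\left(l \right)} = 4 l^{2}$ ($T{\left(l \right)} = 2 l 2 l = 4 l^{2}$)
$L = -62$ ($L = -66 + 4 \left(-1\right)^{2} = -66 + 4 \cdot 1 = -66 + 4 = -62$)
$395 L = 395 \left(-62\right) = -24490$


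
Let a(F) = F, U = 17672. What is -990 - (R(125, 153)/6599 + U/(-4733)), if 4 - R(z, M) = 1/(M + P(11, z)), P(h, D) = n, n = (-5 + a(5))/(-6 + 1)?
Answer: -4713033068569/4778659251 ≈ -986.27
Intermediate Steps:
n = 0 (n = (-5 + 5)/(-6 + 1) = 0/(-5) = 0*(-1/5) = 0)
P(h, D) = 0
R(z, M) = 4 - 1/M (R(z, M) = 4 - 1/(M + 0) = 4 - 1/M)
-990 - (R(125, 153)/6599 + U/(-4733)) = -990 - ((4 - 1/153)/6599 + 17672/(-4733)) = -990 - ((4 - 1*1/153)*(1/6599) + 17672*(-1/4733)) = -990 - ((4 - 1/153)*(1/6599) - 17672/4733) = -990 - ((611/153)*(1/6599) - 17672/4733) = -990 - (611/1009647 - 17672/4733) = -990 - 1*(-17839589921/4778659251) = -990 + 17839589921/4778659251 = -4713033068569/4778659251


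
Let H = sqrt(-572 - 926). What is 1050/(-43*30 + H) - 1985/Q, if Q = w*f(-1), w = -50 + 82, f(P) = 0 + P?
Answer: 1631434015/26649568 - 525*I*sqrt(1498)/832799 ≈ 61.218 - 0.024399*I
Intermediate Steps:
f(P) = P
w = 32
Q = -32 (Q = 32*(-1) = -32)
H = I*sqrt(1498) (H = sqrt(-1498) = I*sqrt(1498) ≈ 38.704*I)
1050/(-43*30 + H) - 1985/Q = 1050/(-43*30 + I*sqrt(1498)) - 1985/(-32) = 1050/(-1290 + I*sqrt(1498)) - 1985*(-1/32) = 1050/(-1290 + I*sqrt(1498)) + 1985/32 = 1985/32 + 1050/(-1290 + I*sqrt(1498))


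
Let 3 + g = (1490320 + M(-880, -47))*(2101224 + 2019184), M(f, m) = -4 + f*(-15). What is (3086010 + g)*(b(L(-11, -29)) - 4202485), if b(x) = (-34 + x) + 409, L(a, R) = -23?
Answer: -26032644403752661155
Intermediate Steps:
M(f, m) = -4 - 15*f
g = 6195099354525 (g = -3 + (1490320 + (-4 - 15*(-880)))*(2101224 + 2019184) = -3 + (1490320 + (-4 + 13200))*4120408 = -3 + (1490320 + 13196)*4120408 = -3 + 1503516*4120408 = -3 + 6195099354528 = 6195099354525)
b(x) = 375 + x
(3086010 + g)*(b(L(-11, -29)) - 4202485) = (3086010 + 6195099354525)*((375 - 23) - 4202485) = 6195102440535*(352 - 4202485) = 6195102440535*(-4202133) = -26032644403752661155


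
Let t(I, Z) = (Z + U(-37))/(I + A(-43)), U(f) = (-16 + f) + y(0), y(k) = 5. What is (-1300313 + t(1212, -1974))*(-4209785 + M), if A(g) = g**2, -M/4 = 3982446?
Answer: 80160723223990435/3061 ≈ 2.6188e+13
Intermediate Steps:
M = -15929784 (M = -4*3982446 = -15929784)
U(f) = -11 + f (U(f) = (-16 + f) + 5 = -11 + f)
t(I, Z) = (-48 + Z)/(1849 + I) (t(I, Z) = (Z + (-11 - 37))/(I + (-43)**2) = (Z - 48)/(I + 1849) = (-48 + Z)/(1849 + I))
(-1300313 + t(1212, -1974))*(-4209785 + M) = (-1300313 + (-48 - 1974)/(1849 + 1212))*(-4209785 - 15929784) = (-1300313 - 2022/3061)*(-20139569) = -3980260115/3061*(-20139569) = 80160723223990435/3061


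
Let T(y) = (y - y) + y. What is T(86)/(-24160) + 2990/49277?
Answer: 34000289/595266160 ≈ 0.057118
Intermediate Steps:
T(y) = y (T(y) = 0 + y = y)
T(86)/(-24160) + 2990/49277 = 86/(-24160) + 2990/49277 = 86*(-1/24160) + 2990*(1/49277) = -43/12080 + 2990/49277 = 34000289/595266160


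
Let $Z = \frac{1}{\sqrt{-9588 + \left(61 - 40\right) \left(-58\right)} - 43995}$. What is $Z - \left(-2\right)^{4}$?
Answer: $- \frac{10323059097}{645190277} - \frac{i \sqrt{10806}}{1935570831} \approx -16.0 - 5.3706 \cdot 10^{-8} i$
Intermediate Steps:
$Z = \frac{1}{-43995 + i \sqrt{10806}}$ ($Z = \frac{1}{\sqrt{-9588 + 21 \left(-58\right)} - 43995} = \frac{1}{\sqrt{-9588 - 1218} - 43995} = \frac{1}{\sqrt{-10806} - 43995} = \frac{1}{i \sqrt{10806} - 43995} = \frac{1}{-43995 + i \sqrt{10806}} \approx -2.273 \cdot 10^{-5} - 5.371 \cdot 10^{-8} i$)
$Z - \left(-2\right)^{4} = \left(- \frac{14665}{645190277} - \frac{i \sqrt{10806}}{1935570831}\right) - \left(-2\right)^{4} = \left(- \frac{14665}{645190277} - \frac{i \sqrt{10806}}{1935570831}\right) - 16 = - \frac{10323059097}{645190277} - \frac{i \sqrt{10806}}{1935570831}$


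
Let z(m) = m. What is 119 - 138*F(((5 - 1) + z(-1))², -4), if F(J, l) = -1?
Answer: 257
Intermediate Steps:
119 - 138*F(((5 - 1) + z(-1))², -4) = 119 - 138*(-1) = 119 + 138 = 257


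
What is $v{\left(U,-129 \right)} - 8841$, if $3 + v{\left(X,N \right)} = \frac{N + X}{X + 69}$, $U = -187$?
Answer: $- \frac{521638}{59} \approx -8841.3$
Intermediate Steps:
$v{\left(X,N \right)} = -3 + \frac{N + X}{69 + X}$ ($v{\left(X,N \right)} = -3 + \frac{N + X}{X + 69} = -3 + \frac{N + X}{69 + X}$)
$v{\left(U,-129 \right)} - 8841 = \frac{-207 - 129 - -374}{69 - 187} - 8841 = \frac{-207 - 129 + 374}{-118} - 8841 = \left(- \frac{1}{118}\right) 38 - 8841 = - \frac{19}{59} - 8841 = - \frac{521638}{59}$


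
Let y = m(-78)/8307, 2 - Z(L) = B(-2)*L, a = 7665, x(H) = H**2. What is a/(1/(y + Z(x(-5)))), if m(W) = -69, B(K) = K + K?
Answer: 721570325/923 ≈ 7.8177e+5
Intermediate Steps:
B(K) = 2*K
Z(L) = 2 + 4*L (Z(L) = 2 - 2*(-2)*L = 2 - (-4)*L = 2 + 4*L)
y = -23/2769 (y = -69/8307 = -69*1/8307 = -23/2769 ≈ -0.0083062)
a/(1/(y + Z(x(-5)))) = 7665/(1/(-23/2769 + (2 + 4*(-5)**2))) = 7665/(1/(-23/2769 + (2 + 4*25))) = 7665/(1/(-23/2769 + (2 + 100))) = 7665/(1/(-23/2769 + 102)) = 7665/(1/(282415/2769)) = 7665/(2769/282415) = 7665*(282415/2769) = 721570325/923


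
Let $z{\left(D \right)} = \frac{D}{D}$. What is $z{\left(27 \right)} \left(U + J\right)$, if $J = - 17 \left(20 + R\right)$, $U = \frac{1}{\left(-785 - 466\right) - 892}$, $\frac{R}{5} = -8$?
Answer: $\frac{728619}{2143} \approx 340.0$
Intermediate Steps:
$R = -40$ ($R = 5 \left(-8\right) = -40$)
$z{\left(D \right)} = 1$
$U = - \frac{1}{2143}$ ($U = \frac{1}{-1251 - 892} = \frac{1}{-2143} = - \frac{1}{2143} \approx -0.00046664$)
$J = 340$ ($J = - 17 \left(20 - 40\right) = \left(-17\right) \left(-20\right) = 340$)
$z{\left(27 \right)} \left(U + J\right) = 1 \left(- \frac{1}{2143} + 340\right) = 1 \cdot \frac{728619}{2143} = \frac{728619}{2143}$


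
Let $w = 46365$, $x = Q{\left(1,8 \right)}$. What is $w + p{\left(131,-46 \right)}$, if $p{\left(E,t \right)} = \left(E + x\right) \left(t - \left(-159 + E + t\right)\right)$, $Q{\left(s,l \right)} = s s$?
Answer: $50061$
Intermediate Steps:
$Q{\left(s,l \right)} = s^{2}$
$x = 1$ ($x = 1^{2} = 1$)
$p{\left(E,t \right)} = \left(1 + E\right) \left(159 - E\right)$ ($p{\left(E,t \right)} = \left(E + 1\right) \left(t - \left(-159 + E + t\right)\right) = \left(1 + E\right) \left(t - \left(-159 + E + t\right)\right) = \left(1 + E\right) \left(159 - E\right)$)
$w + p{\left(131,-46 \right)} = 46365 + \left(159 - 131^{2} + 158 \cdot 131\right) = 46365 + \left(159 - 17161 + 20698\right) = 46365 + 3696 = 50061$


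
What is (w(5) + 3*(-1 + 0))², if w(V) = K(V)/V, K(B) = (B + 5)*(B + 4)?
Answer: 225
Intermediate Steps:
K(B) = (4 + B)*(5 + B) (K(B) = (5 + B)*(4 + B) = (4 + B)*(5 + B))
w(V) = (20 + V² + 9*V)/V
(w(5) + 3*(-1 + 0))² = ((9 + 5 + 20/5) + 3*(-1 + 0))² = ((9 + 5 + 20*(⅕)) + 3*(-1))² = ((9 + 5 + 4) - 3)² = (18 - 3)² = 15² = 225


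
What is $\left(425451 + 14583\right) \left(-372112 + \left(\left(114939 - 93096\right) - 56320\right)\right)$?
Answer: $-178912984026$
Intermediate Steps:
$\left(425451 + 14583\right) \left(-372112 + \left(\left(114939 - 93096\right) - 56320\right)\right) = 440034 \left(-372112 + \left(21843 - 56320\right)\right) = 440034 \left(-372112 - 34477\right) = 440034 \left(-406589\right) = -178912984026$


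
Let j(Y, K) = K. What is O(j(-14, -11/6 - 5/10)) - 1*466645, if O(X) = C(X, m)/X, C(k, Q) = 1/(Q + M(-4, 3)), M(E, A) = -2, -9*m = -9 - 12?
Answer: -3266524/7 ≈ -4.6665e+5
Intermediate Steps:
m = 7/3 (m = -(-9 - 12)/9 = -⅑*(-21) = 7/3 ≈ 2.3333)
C(k, Q) = 1/(-2 + Q) (C(k, Q) = 1/(Q - 2) = 1/(-2 + Q))
O(X) = 3/X (O(X) = 1/((-2 + 7/3)*X) = 1/((⅓)*X) = 3/X)
O(j(-14, -11/6 - 5/10)) - 1*466645 = 3/(-11/6 - 5/10) - 1*466645 = 3/(-11*⅙ - 5*⅒) - 466645 = 3/(-11/6 - ½) - 466645 = 3/(-7/3) - 466645 = 3*(-3/7) - 466645 = -9/7 - 466645 = -3266524/7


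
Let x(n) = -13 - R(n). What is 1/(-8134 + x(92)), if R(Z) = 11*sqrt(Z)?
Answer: -8147/66362477 + 22*sqrt(23)/66362477 ≈ -0.00012118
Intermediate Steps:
x(n) = -13 - 11*sqrt(n)
1/(-8134 + x(92)) = 1/(-8134 + (-13 - 22*sqrt(23))) = 1/(-8147 - 22*sqrt(23))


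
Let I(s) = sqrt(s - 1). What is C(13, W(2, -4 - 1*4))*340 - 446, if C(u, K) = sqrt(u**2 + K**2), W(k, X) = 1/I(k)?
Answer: -446 + 340*sqrt(170) ≈ 3987.1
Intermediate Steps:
I(s) = sqrt(-1 + s)
W(k, X) = 1/sqrt(-1 + k) (W(k, X) = 1/(sqrt(-1 + k)) = 1/sqrt(-1 + k))
C(u, K) = sqrt(K**2 + u**2)
C(13, W(2, -4 - 1*4))*340 - 446 = sqrt((1/sqrt(-1 + 2))**2 + 13**2)*340 - 446 = sqrt((1/sqrt(1))**2 + 169)*340 - 446 = sqrt(1**2 + 169)*340 - 446 = sqrt(1 + 169)*340 - 446 = sqrt(170)*340 - 446 = 340*sqrt(170) - 446 = -446 + 340*sqrt(170)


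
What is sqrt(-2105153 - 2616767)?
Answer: 16*I*sqrt(18445) ≈ 2173.0*I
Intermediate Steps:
sqrt(-2105153 - 2616767) = sqrt(-4721920) = 16*I*sqrt(18445)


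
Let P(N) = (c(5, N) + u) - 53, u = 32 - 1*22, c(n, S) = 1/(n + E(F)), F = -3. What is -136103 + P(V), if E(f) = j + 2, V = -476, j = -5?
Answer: -272291/2 ≈ -1.3615e+5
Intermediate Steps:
E(f) = -3 (E(f) = -5 + 2 = -3)
c(n, S) = 1/(-3 + n) (c(n, S) = 1/(n - 3) = 1/(-3 + n))
u = 10 (u = 32 - 22 = 10)
P(N) = -85/2 (P(N) = (1/(-3 + 5) + 10) - 53 = (1/2 + 10) - 53 = (½ + 10) - 53 = 21/2 - 53 = -85/2)
-136103 + P(V) = -136103 - 85/2 = -272291/2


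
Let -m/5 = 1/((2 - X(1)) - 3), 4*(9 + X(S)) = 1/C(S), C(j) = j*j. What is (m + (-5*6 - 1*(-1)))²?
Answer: 844561/961 ≈ 878.84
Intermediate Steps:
C(j) = j²
X(S) = -9 + 1/(4*S²) (X(S) = -9 + 1/(4*(S²)) = -9 + 1/(4*S²))
m = -20/31 (m = -5/((2 - (-9 + (¼)/1²)) - 3) = -5/((2 - (-9 + (¼)*1)) - 3) = -5/((2 - (-9 + ¼)) - 3) = -5/((2 - 1*(-35/4)) - 3) = -5/((2 + 35/4) - 3) = -5/(43/4 - 3) = -5/31/4 = -5*4/31 = -20/31 ≈ -0.64516)
(m + (-5*6 - 1*(-1)))² = (-20/31 + (-5*6 - 1*(-1)))² = (-20/31 + (-30 + 1))² = (-20/31 - 29)² = (-919/31)² = 844561/961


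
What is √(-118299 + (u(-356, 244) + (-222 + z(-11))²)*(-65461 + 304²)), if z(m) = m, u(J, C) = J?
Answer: 2*√363411429 ≈ 38127.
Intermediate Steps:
√(-118299 + (u(-356, 244) + (-222 + z(-11))²)*(-65461 + 304²)) = √(-118299 + (-356 + (-222 - 11)²)*(-65461 + 304²)) = √(-118299 + (-356 + (-233)²)*(-65461 + 92416)) = √(-118299 + (-356 + 54289)*26955) = √(-118299 + 53933*26955) = √(-118299 + 1453764015) = √1453645716 = 2*√363411429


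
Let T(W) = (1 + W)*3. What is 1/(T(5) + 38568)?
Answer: 1/38586 ≈ 2.5916e-5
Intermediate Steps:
T(W) = 3 + 3*W
1/(T(5) + 38568) = 1/((3 + 3*5) + 38568) = 1/((3 + 15) + 38568) = 1/(18 + 38568) = 1/38586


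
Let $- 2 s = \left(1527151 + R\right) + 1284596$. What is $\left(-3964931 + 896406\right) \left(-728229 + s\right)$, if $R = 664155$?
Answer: $7567534984500$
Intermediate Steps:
$s = -1737951$ ($s = - \frac{\left(1527151 + 664155\right) + 1284596}{2} = - \frac{2191306 + 1284596}{2} = \left(- \frac{1}{2}\right) 3475902 = -1737951$)
$\left(-3964931 + 896406\right) \left(-728229 + s\right) = \left(-3964931 + 896406\right) \left(-728229 - 1737951\right) = \left(-3068525\right) \left(-2466180\right) = 7567534984500$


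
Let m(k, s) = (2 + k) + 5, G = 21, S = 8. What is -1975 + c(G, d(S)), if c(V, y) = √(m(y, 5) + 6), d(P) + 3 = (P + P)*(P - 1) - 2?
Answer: -1975 + 2*√30 ≈ -1964.0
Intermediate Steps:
d(P) = -5 + 2*P*(-1 + P) (d(P) = -3 + ((P + P)*(P - 1) - 2) = -3 + ((2*P)*(-1 + P) - 2) = -3 + (2*P*(-1 + P) - 2) = -3 + (-2 + 2*P*(-1 + P)) = -5 + 2*P*(-1 + P))
m(k, s) = 7 + k
c(V, y) = √(13 + y) (c(V, y) = √((7 + y) + 6) = √(13 + y))
-1975 + c(G, d(S)) = -1975 + √(13 + (-5 - 2*8 + 2*8²)) = -1975 + √(13 + (-5 - 16 + 2*64)) = -1975 + √(13 + (-5 - 16 + 128)) = -1975 + √(13 + 107) = -1975 + √120 = -1975 + 2*√30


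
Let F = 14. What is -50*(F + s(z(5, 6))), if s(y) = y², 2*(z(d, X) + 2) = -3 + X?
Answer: -1425/2 ≈ -712.50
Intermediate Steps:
z(d, X) = -7/2 + X/2 (z(d, X) = -2 + (-3 + X)/2 = -2 + (-3/2 + X/2) = -7/2 + X/2)
-50*(F + s(z(5, 6))) = -50*(14 + (-7/2 + (½)*6)²) = -50*(14 + (-7/2 + 3)²) = -50*(14 + (-½)²) = -50*(14 + ¼) = -50*57/4 = -1425/2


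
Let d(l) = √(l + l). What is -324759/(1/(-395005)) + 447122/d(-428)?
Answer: 128281428795 - 223561*I*√214/214 ≈ 1.2828e+11 - 15282.0*I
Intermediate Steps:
d(l) = √2*√l (d(l) = √(2*l) = √2*√l)
-324759/(1/(-395005)) + 447122/d(-428) = -324759/(1/(-395005)) + 447122/((√2*√(-428))) = -324759/(-1/395005) + 447122/((√2*(2*I*√107))) = -324759*(-395005) + 447122/((2*I*√214)) = 128281428795 + 447122*(-I*√214/428) = 128281428795 - 223561*I*√214/214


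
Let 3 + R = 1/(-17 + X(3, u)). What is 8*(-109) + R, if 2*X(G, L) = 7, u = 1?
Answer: -23627/27 ≈ -875.07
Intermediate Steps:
X(G, L) = 7/2 (X(G, L) = (1/2)*7 = 7/2)
R = -83/27 (R = -3 + 1/(-17 + 7/2) = -3 + 1/(-27/2) = -3 - 2/27 = -83/27 ≈ -3.0741)
8*(-109) + R = 8*(-109) - 83/27 = -872 - 83/27 = -23627/27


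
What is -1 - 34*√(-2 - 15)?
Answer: -1 - 34*I*√17 ≈ -1.0 - 140.19*I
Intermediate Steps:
-1 - 34*√(-2 - 15) = -1 - 34*I*√17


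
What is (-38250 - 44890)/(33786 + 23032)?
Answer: -41570/28409 ≈ -1.4633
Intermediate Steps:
(-38250 - 44890)/(33786 + 23032) = -83140/56818 = -83140*1/56818 = -41570/28409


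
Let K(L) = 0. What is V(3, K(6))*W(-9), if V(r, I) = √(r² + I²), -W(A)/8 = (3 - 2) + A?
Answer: 192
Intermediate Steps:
W(A) = -8 - 8*A (W(A) = -8*((3 - 2) + A) = -8*(1 + A) = -8 - 8*A)
V(r, I) = √(I² + r²)
V(3, K(6))*W(-9) = √(0² + 3²)*(-8 - 8*(-9)) = √(0 + 9)*(-8 + 72) = √9*64 = 3*64 = 192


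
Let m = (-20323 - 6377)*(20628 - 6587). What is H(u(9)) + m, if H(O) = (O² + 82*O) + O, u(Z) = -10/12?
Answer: -13496211665/36 ≈ -3.7489e+8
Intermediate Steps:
u(Z) = -⅚ (u(Z) = -10*1/12 = -⅚)
H(O) = O² + 83*O
m = -374894700 (m = -26700*14041 = -374894700)
H(u(9)) + m = -5*(83 - ⅚)/6 - 374894700 = -⅚*493/6 - 374894700 = -2465/36 - 374894700 = -13496211665/36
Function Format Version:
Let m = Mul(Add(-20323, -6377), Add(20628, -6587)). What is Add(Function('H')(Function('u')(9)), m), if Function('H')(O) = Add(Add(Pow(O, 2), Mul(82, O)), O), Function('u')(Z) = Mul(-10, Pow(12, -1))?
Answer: Rational(-13496211665, 36) ≈ -3.7489e+8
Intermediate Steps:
Function('u')(Z) = Rational(-5, 6) (Function('u')(Z) = Mul(-10, Rational(1, 12)) = Rational(-5, 6))
Function('H')(O) = Add(Pow(O, 2), Mul(83, O))
m = -374894700 (m = Mul(-26700, 14041) = -374894700)
Add(Function('H')(Function('u')(9)), m) = Add(Mul(Rational(-5, 6), Add(83, Rational(-5, 6))), -374894700) = Add(Mul(Rational(-5, 6), Rational(493, 6)), -374894700) = Add(Rational(-2465, 36), -374894700) = Rational(-13496211665, 36)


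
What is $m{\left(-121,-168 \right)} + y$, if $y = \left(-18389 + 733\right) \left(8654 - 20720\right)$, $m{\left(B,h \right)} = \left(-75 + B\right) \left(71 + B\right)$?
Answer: $213047096$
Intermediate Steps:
$y = 213037296$ ($y = \left(-17656\right) \left(-12066\right) = 213037296$)
$m{\left(-121,-168 \right)} + y = \left(-5325 + \left(-121\right)^{2} - -484\right) + 213037296 = \left(-5325 + 14641 + 484\right) + 213037296 = 9800 + 213037296 = 213047096$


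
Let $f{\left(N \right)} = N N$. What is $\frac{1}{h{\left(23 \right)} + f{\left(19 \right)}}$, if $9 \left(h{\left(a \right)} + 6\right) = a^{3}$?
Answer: $\frac{9}{15362} \approx 0.00058586$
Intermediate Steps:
$h{\left(a \right)} = -6 + \frac{a^{3}}{9}$
$f{\left(N \right)} = N^{2}$
$\frac{1}{h{\left(23 \right)} + f{\left(19 \right)}} = \frac{1}{\left(-6 + \frac{23^{3}}{9}\right) + 19^{2}} = \frac{1}{\left(-6 + \frac{1}{9} \cdot 12167\right) + 361} = \frac{1}{\left(-6 + \frac{12167}{9}\right) + 361} = \frac{1}{\frac{12113}{9} + 361} = \frac{1}{\frac{15362}{9}} = \frac{9}{15362}$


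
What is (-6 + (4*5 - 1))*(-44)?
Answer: -572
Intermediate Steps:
(-6 + (4*5 - 1))*(-44) = (-6 + (20 - 1))*(-44) = (-6 + 19)*(-44) = 13*(-44) = -572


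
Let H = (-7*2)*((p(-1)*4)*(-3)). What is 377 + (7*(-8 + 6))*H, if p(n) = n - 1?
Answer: 5081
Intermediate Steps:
p(n) = -1 + n
H = -336 (H = (-7*2)*(((-1 - 1)*4)*(-3)) = -14*(-2*4)*(-3) = -(-112)*(-3) = -14*24 = -336)
377 + (7*(-8 + 6))*H = 377 + (7*(-8 + 6))*(-336) = 377 + (7*(-2))*(-336) = 377 - 14*(-336) = 377 + 4704 = 5081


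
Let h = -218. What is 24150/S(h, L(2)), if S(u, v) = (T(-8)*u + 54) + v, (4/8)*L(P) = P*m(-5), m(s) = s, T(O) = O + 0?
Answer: 1725/127 ≈ 13.583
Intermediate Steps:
T(O) = O
L(P) = -10*P (L(P) = 2*(P*(-5)) = 2*(-5*P) = -10*P)
S(u, v) = 54 + v - 8*u (S(u, v) = (-8*u + 54) + v = (54 - 8*u) + v = 54 + v - 8*u)
24150/S(h, L(2)) = 24150/(54 - 10*2 - 8*(-218)) = 24150/(54 - 20 + 1744) = 24150/1778 = 24150*(1/1778) = 1725/127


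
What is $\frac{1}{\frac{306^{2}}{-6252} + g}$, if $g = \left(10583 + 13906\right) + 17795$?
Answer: $\frac{521}{22022161} \approx 2.3658 \cdot 10^{-5}$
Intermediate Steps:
$g = 42284$ ($g = 24489 + 17795 = 42284$)
$\frac{1}{\frac{306^{2}}{-6252} + g} = \frac{1}{\frac{306^{2}}{-6252} + 42284} = \frac{1}{93636 \left(- \frac{1}{6252}\right) + 42284} = \frac{1}{- \frac{7803}{521} + 42284} = \frac{1}{\frac{22022161}{521}} = \frac{521}{22022161}$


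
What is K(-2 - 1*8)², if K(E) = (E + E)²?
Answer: 160000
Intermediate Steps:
K(E) = 4*E² (K(E) = (2*E)² = 4*E²)
K(-2 - 1*8)² = (4*(-2 - 1*8)²)² = (4*(-2 - 8)²)² = (4*(-10)²)² = (4*100)² = 400² = 160000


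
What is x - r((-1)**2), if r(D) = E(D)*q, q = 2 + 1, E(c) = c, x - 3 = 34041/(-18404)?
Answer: -34041/18404 ≈ -1.8497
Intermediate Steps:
x = 21171/18404 (x = 3 + 34041/(-18404) = 3 + 34041*(-1/18404) = 3 - 34041/18404 = 21171/18404 ≈ 1.1503)
q = 3
r(D) = 3*D (r(D) = D*3 = 3*D)
x - r((-1)**2) = 21171/18404 - 3*(-1)**2 = 21171/18404 - 3 = -34041/18404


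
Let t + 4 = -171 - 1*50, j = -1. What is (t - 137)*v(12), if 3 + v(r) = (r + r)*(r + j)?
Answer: -94482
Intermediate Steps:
t = -225 (t = -4 + (-171 - 1*50) = -4 + (-171 - 50) = -4 - 221 = -225)
v(r) = -3 + 2*r*(-1 + r) (v(r) = -3 + (r + r)*(r - 1) = -3 + (2*r)*(-1 + r) = -3 + 2*r*(-1 + r))
(t - 137)*v(12) = (-225 - 137)*(-3 - 2*12 + 2*12²) = -362*(-3 - 24 + 2*144) = -362*(-3 - 24 + 288) = -362*261 = -94482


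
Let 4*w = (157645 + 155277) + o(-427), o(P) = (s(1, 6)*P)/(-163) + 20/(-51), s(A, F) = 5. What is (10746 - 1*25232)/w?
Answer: -481688472/2601426211 ≈ -0.18516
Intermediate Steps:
o(P) = -20/51 - 5*P/163 (o(P) = (5*P)/(-163) + 20/(-51) = (5*P)*(-1/163) + 20*(-1/51) = -5*P/163 - 20/51 = -20/51 - 5*P/163)
w = 2601426211/33252 (w = ((157645 + 155277) + (-20/51 - 5/163*(-427)))/4 = (312922 + (-20/51 + 2135/163))/4 = (312922 + 105625/8313)/4 = (¼)*(2601426211/8313) = 2601426211/33252 ≈ 78234.)
(10746 - 1*25232)/w = (10746 - 1*25232)/(2601426211/33252) = (10746 - 25232)*(33252/2601426211) = -14486*33252/2601426211 = -481688472/2601426211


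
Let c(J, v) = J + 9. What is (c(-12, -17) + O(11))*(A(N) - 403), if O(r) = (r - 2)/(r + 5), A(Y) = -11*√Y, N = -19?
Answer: 15717/16 + 429*I*√19/16 ≈ 982.31 + 116.87*I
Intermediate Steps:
c(J, v) = 9 + J
O(r) = (-2 + r)/(5 + r)
(c(-12, -17) + O(11))*(A(N) - 403) = ((9 - 12) + (-2 + 11)/(5 + 11))*(-11*I*√19 - 403) = (-3 + 9/16)*(-11*I*√19 - 403) = (-3 + (1/16)*9)*(-11*I*√19 - 403) = (-3 + 9/16)*(-403 - 11*I*√19) = -39*(-403 - 11*I*√19)/16 = 15717/16 + 429*I*√19/16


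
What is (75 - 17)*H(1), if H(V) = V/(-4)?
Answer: -29/2 ≈ -14.500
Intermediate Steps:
H(V) = -V/4 (H(V) = V*(-¼) = -V/4)
(75 - 17)*H(1) = (75 - 17)*(-¼*1) = 58*(-¼) = -29/2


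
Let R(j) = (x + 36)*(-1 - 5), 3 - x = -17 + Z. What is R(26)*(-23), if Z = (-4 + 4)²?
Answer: 7728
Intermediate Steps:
Z = 0 (Z = 0² = 0)
x = 20 (x = 3 - (-17 + 0) = 3 - 1*(-17) = 3 + 17 = 20)
R(j) = -336 (R(j) = (20 + 36)*(-1 - 5) = 56*(-6) = -336)
R(26)*(-23) = -336*(-23) = 7728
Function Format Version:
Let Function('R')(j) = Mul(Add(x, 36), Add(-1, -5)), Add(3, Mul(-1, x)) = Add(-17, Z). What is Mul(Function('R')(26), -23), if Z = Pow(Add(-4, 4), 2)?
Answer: 7728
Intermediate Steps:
Z = 0 (Z = Pow(0, 2) = 0)
x = 20 (x = Add(3, Mul(-1, Add(-17, 0))) = Add(3, Mul(-1, -17)) = Add(3, 17) = 20)
Function('R')(j) = -336 (Function('R')(j) = Mul(Add(20, 36), Add(-1, -5)) = Mul(56, -6) = -336)
Mul(Function('R')(26), -23) = Mul(-336, -23) = 7728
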